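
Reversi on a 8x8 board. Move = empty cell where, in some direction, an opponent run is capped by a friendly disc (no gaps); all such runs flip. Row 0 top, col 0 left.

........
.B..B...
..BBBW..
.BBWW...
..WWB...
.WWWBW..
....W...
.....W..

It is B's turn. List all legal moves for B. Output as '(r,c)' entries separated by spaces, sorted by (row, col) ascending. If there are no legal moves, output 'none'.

(1,5): no bracket -> illegal
(1,6): no bracket -> illegal
(2,6): flips 1 -> legal
(3,5): flips 2 -> legal
(3,6): flips 1 -> legal
(4,0): no bracket -> illegal
(4,1): flips 2 -> legal
(4,5): flips 1 -> legal
(4,6): no bracket -> illegal
(5,0): flips 3 -> legal
(5,6): flips 1 -> legal
(6,0): flips 3 -> legal
(6,1): no bracket -> illegal
(6,2): flips 3 -> legal
(6,3): flips 3 -> legal
(6,5): no bracket -> illegal
(6,6): flips 1 -> legal
(7,3): no bracket -> illegal
(7,4): flips 1 -> legal
(7,6): no bracket -> illegal

Answer: (2,6) (3,5) (3,6) (4,1) (4,5) (5,0) (5,6) (6,0) (6,2) (6,3) (6,6) (7,4)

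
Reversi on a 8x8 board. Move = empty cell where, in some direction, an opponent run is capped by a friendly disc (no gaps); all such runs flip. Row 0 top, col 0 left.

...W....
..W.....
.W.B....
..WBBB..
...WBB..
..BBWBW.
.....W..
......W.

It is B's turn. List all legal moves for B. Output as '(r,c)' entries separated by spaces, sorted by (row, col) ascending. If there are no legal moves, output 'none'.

Answer: (0,1) (3,1) (4,1) (4,2) (5,7) (6,3) (6,4) (6,7) (7,5)

Derivation:
(0,1): flips 1 -> legal
(0,2): no bracket -> illegal
(0,4): no bracket -> illegal
(1,0): no bracket -> illegal
(1,1): no bracket -> illegal
(1,3): no bracket -> illegal
(1,4): no bracket -> illegal
(2,0): no bracket -> illegal
(2,2): no bracket -> illegal
(3,0): no bracket -> illegal
(3,1): flips 1 -> legal
(4,1): flips 1 -> legal
(4,2): flips 1 -> legal
(4,6): no bracket -> illegal
(4,7): no bracket -> illegal
(5,7): flips 1 -> legal
(6,3): flips 1 -> legal
(6,4): flips 1 -> legal
(6,6): no bracket -> illegal
(6,7): flips 1 -> legal
(7,4): no bracket -> illegal
(7,5): flips 1 -> legal
(7,7): no bracket -> illegal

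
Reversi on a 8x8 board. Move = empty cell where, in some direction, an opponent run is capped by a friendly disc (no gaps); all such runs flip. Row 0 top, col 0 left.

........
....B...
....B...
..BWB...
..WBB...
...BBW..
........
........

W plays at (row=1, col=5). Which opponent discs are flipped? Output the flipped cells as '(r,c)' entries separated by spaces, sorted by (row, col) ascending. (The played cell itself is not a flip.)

Dir NW: first cell '.' (not opp) -> no flip
Dir N: first cell '.' (not opp) -> no flip
Dir NE: first cell '.' (not opp) -> no flip
Dir W: opp run (1,4), next='.' -> no flip
Dir E: first cell '.' (not opp) -> no flip
Dir SW: opp run (2,4) capped by W -> flip
Dir S: first cell '.' (not opp) -> no flip
Dir SE: first cell '.' (not opp) -> no flip

Answer: (2,4)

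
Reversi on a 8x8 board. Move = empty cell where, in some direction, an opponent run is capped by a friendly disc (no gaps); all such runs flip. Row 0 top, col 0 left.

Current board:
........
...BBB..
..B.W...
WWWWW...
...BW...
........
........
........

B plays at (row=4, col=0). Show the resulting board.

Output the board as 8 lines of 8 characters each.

Answer: ........
...BBB..
..B.W...
WBWWW...
B..BW...
........
........
........

Derivation:
Place B at (4,0); scan 8 dirs for brackets.
Dir NW: edge -> no flip
Dir N: opp run (3,0), next='.' -> no flip
Dir NE: opp run (3,1) capped by B -> flip
Dir W: edge -> no flip
Dir E: first cell '.' (not opp) -> no flip
Dir SW: edge -> no flip
Dir S: first cell '.' (not opp) -> no flip
Dir SE: first cell '.' (not opp) -> no flip
All flips: (3,1)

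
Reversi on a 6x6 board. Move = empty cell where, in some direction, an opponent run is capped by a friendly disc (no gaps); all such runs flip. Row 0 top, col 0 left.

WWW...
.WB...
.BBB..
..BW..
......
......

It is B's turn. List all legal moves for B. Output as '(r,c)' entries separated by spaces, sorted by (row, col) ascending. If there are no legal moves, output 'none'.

Answer: (1,0) (3,4) (4,3) (4,4)

Derivation:
(0,3): no bracket -> illegal
(1,0): flips 1 -> legal
(1,3): no bracket -> illegal
(2,0): no bracket -> illegal
(2,4): no bracket -> illegal
(3,4): flips 1 -> legal
(4,2): no bracket -> illegal
(4,3): flips 1 -> legal
(4,4): flips 1 -> legal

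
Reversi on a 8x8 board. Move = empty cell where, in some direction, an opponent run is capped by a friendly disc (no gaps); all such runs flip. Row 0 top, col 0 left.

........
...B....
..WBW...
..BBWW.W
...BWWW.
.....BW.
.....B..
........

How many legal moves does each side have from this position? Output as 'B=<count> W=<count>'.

-- B to move --
(1,1): flips 1 -> legal
(1,2): flips 1 -> legal
(1,4): no bracket -> illegal
(1,5): flips 1 -> legal
(2,1): flips 1 -> legal
(2,5): flips 4 -> legal
(2,6): no bracket -> illegal
(2,7): no bracket -> illegal
(3,1): flips 1 -> legal
(3,6): flips 2 -> legal
(4,7): flips 4 -> legal
(5,3): no bracket -> illegal
(5,4): no bracket -> illegal
(5,7): flips 4 -> legal
(6,6): no bracket -> illegal
(6,7): flips 3 -> legal
B mobility = 10
-- W to move --
(0,2): flips 1 -> legal
(0,3): no bracket -> illegal
(0,4): flips 1 -> legal
(1,2): flips 1 -> legal
(1,4): no bracket -> illegal
(2,1): no bracket -> illegal
(3,1): flips 2 -> legal
(4,1): no bracket -> illegal
(4,2): flips 3 -> legal
(5,2): flips 1 -> legal
(5,3): no bracket -> illegal
(5,4): flips 1 -> legal
(6,4): flips 1 -> legal
(6,6): flips 1 -> legal
(7,4): flips 1 -> legal
(7,5): flips 2 -> legal
(7,6): no bracket -> illegal
W mobility = 11

Answer: B=10 W=11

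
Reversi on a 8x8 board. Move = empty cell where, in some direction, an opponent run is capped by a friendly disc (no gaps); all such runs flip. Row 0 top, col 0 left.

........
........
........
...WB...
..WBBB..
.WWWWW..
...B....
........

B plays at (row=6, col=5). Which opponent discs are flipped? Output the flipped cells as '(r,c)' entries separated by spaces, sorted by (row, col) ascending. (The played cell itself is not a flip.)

Dir NW: opp run (5,4) capped by B -> flip
Dir N: opp run (5,5) capped by B -> flip
Dir NE: first cell '.' (not opp) -> no flip
Dir W: first cell '.' (not opp) -> no flip
Dir E: first cell '.' (not opp) -> no flip
Dir SW: first cell '.' (not opp) -> no flip
Dir S: first cell '.' (not opp) -> no flip
Dir SE: first cell '.' (not opp) -> no flip

Answer: (5,4) (5,5)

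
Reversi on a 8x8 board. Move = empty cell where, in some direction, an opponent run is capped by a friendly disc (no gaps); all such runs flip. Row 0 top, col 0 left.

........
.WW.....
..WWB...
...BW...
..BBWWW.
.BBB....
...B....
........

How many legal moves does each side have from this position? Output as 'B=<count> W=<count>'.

Answer: B=8 W=7

Derivation:
-- B to move --
(0,0): flips 2 -> legal
(0,1): no bracket -> illegal
(0,2): no bracket -> illegal
(0,3): no bracket -> illegal
(1,0): no bracket -> illegal
(1,3): flips 1 -> legal
(1,4): no bracket -> illegal
(2,0): no bracket -> illegal
(2,1): flips 2 -> legal
(2,5): flips 1 -> legal
(3,1): no bracket -> illegal
(3,2): no bracket -> illegal
(3,5): flips 2 -> legal
(3,6): no bracket -> illegal
(3,7): no bracket -> illegal
(4,7): flips 3 -> legal
(5,4): flips 2 -> legal
(5,5): flips 1 -> legal
(5,6): no bracket -> illegal
(5,7): no bracket -> illegal
B mobility = 8
-- W to move --
(1,3): no bracket -> illegal
(1,4): flips 1 -> legal
(1,5): no bracket -> illegal
(2,5): flips 1 -> legal
(3,1): no bracket -> illegal
(3,2): flips 1 -> legal
(3,5): no bracket -> illegal
(4,0): no bracket -> illegal
(4,1): flips 2 -> legal
(5,0): no bracket -> illegal
(5,4): no bracket -> illegal
(6,0): no bracket -> illegal
(6,1): flips 2 -> legal
(6,2): flips 1 -> legal
(6,4): no bracket -> illegal
(7,2): no bracket -> illegal
(7,3): flips 4 -> legal
(7,4): no bracket -> illegal
W mobility = 7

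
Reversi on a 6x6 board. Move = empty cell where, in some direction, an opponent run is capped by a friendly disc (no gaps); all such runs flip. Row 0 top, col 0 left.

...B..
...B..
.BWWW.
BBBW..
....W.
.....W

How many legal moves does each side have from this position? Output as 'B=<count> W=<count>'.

-- B to move --
(1,1): no bracket -> illegal
(1,2): flips 1 -> legal
(1,4): flips 1 -> legal
(1,5): no bracket -> illegal
(2,5): flips 3 -> legal
(3,4): flips 1 -> legal
(3,5): flips 1 -> legal
(4,2): no bracket -> illegal
(4,3): flips 2 -> legal
(4,5): no bracket -> illegal
(5,3): no bracket -> illegal
(5,4): no bracket -> illegal
B mobility = 6
-- W to move --
(0,2): flips 1 -> legal
(0,4): flips 1 -> legal
(1,0): no bracket -> illegal
(1,1): no bracket -> illegal
(1,2): no bracket -> illegal
(1,4): no bracket -> illegal
(2,0): flips 1 -> legal
(4,0): flips 1 -> legal
(4,1): flips 1 -> legal
(4,2): flips 1 -> legal
(4,3): no bracket -> illegal
W mobility = 6

Answer: B=6 W=6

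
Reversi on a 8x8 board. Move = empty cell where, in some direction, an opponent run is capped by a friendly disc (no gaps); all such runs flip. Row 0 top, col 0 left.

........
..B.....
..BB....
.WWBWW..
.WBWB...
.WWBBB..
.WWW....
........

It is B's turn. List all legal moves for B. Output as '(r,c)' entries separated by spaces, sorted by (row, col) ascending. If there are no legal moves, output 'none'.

Answer: (2,0) (2,1) (2,4) (2,6) (3,0) (3,6) (4,0) (4,5) (5,0) (6,0) (7,1) (7,2) (7,3)

Derivation:
(2,0): flips 1 -> legal
(2,1): flips 2 -> legal
(2,4): flips 1 -> legal
(2,5): no bracket -> illegal
(2,6): flips 1 -> legal
(3,0): flips 2 -> legal
(3,6): flips 2 -> legal
(4,0): flips 2 -> legal
(4,5): flips 1 -> legal
(4,6): no bracket -> illegal
(5,0): flips 4 -> legal
(6,0): flips 1 -> legal
(6,4): no bracket -> illegal
(7,0): no bracket -> illegal
(7,1): flips 1 -> legal
(7,2): flips 3 -> legal
(7,3): flips 1 -> legal
(7,4): no bracket -> illegal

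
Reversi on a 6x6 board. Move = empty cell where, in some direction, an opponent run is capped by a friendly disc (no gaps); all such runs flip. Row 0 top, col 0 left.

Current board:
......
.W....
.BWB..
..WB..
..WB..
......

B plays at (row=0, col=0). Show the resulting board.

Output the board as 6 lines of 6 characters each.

Answer: B.....
.B....
.BBB..
..WB..
..WB..
......

Derivation:
Place B at (0,0); scan 8 dirs for brackets.
Dir NW: edge -> no flip
Dir N: edge -> no flip
Dir NE: edge -> no flip
Dir W: edge -> no flip
Dir E: first cell '.' (not opp) -> no flip
Dir SW: edge -> no flip
Dir S: first cell '.' (not opp) -> no flip
Dir SE: opp run (1,1) (2,2) capped by B -> flip
All flips: (1,1) (2,2)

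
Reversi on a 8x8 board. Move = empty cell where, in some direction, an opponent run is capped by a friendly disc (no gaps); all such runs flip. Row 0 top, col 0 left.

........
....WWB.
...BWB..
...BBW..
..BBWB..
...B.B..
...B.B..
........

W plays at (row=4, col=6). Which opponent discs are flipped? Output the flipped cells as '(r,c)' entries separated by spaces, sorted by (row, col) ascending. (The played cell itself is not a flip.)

Answer: (4,5)

Derivation:
Dir NW: first cell 'W' (not opp) -> no flip
Dir N: first cell '.' (not opp) -> no flip
Dir NE: first cell '.' (not opp) -> no flip
Dir W: opp run (4,5) capped by W -> flip
Dir E: first cell '.' (not opp) -> no flip
Dir SW: opp run (5,5), next='.' -> no flip
Dir S: first cell '.' (not opp) -> no flip
Dir SE: first cell '.' (not opp) -> no flip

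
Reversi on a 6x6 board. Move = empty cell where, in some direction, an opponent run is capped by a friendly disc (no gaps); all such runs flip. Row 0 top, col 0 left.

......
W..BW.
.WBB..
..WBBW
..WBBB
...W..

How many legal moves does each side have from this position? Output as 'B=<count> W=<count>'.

-- B to move --
(0,0): no bracket -> illegal
(0,1): no bracket -> illegal
(0,3): no bracket -> illegal
(0,4): no bracket -> illegal
(0,5): flips 1 -> legal
(1,1): no bracket -> illegal
(1,2): no bracket -> illegal
(1,5): flips 1 -> legal
(2,0): flips 1 -> legal
(2,4): no bracket -> illegal
(2,5): flips 1 -> legal
(3,0): no bracket -> illegal
(3,1): flips 1 -> legal
(4,1): flips 2 -> legal
(5,1): flips 1 -> legal
(5,2): flips 2 -> legal
(5,4): no bracket -> illegal
B mobility = 8
-- W to move --
(0,2): no bracket -> illegal
(0,3): flips 4 -> legal
(0,4): no bracket -> illegal
(1,1): no bracket -> illegal
(1,2): flips 2 -> legal
(2,4): flips 3 -> legal
(2,5): no bracket -> illegal
(3,1): no bracket -> illegal
(5,2): no bracket -> illegal
(5,4): flips 1 -> legal
(5,5): flips 1 -> legal
W mobility = 5

Answer: B=8 W=5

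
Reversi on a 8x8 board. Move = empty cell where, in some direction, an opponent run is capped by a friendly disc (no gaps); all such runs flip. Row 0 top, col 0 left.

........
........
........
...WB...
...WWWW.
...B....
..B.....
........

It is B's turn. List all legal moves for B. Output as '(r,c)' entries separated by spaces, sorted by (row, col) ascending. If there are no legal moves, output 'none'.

(2,2): no bracket -> illegal
(2,3): flips 2 -> legal
(2,4): no bracket -> illegal
(3,2): flips 1 -> legal
(3,5): flips 1 -> legal
(3,6): no bracket -> illegal
(3,7): no bracket -> illegal
(4,2): no bracket -> illegal
(4,7): no bracket -> illegal
(5,2): flips 1 -> legal
(5,4): flips 1 -> legal
(5,5): no bracket -> illegal
(5,6): flips 1 -> legal
(5,7): no bracket -> illegal

Answer: (2,3) (3,2) (3,5) (5,2) (5,4) (5,6)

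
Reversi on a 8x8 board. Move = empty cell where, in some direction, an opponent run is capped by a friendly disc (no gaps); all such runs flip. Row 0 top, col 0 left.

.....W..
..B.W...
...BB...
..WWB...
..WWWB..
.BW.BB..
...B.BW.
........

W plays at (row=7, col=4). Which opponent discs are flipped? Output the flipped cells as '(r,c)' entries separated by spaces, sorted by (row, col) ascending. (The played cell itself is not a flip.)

Dir NW: opp run (6,3) capped by W -> flip
Dir N: first cell '.' (not opp) -> no flip
Dir NE: opp run (6,5), next='.' -> no flip
Dir W: first cell '.' (not opp) -> no flip
Dir E: first cell '.' (not opp) -> no flip
Dir SW: edge -> no flip
Dir S: edge -> no flip
Dir SE: edge -> no flip

Answer: (6,3)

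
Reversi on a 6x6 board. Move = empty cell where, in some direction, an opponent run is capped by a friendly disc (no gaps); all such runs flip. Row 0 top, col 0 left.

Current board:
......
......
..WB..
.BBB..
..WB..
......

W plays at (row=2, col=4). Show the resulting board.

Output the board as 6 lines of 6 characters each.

Answer: ......
......
..WWW.
.BBW..
..WB..
......

Derivation:
Place W at (2,4); scan 8 dirs for brackets.
Dir NW: first cell '.' (not opp) -> no flip
Dir N: first cell '.' (not opp) -> no flip
Dir NE: first cell '.' (not opp) -> no flip
Dir W: opp run (2,3) capped by W -> flip
Dir E: first cell '.' (not opp) -> no flip
Dir SW: opp run (3,3) capped by W -> flip
Dir S: first cell '.' (not opp) -> no flip
Dir SE: first cell '.' (not opp) -> no flip
All flips: (2,3) (3,3)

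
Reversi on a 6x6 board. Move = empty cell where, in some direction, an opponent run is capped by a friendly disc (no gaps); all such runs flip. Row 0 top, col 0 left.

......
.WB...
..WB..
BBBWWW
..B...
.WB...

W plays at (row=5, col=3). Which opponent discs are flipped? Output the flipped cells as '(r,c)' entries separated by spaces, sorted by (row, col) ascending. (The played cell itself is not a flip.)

Answer: (5,2)

Derivation:
Dir NW: opp run (4,2) (3,1), next='.' -> no flip
Dir N: first cell '.' (not opp) -> no flip
Dir NE: first cell '.' (not opp) -> no flip
Dir W: opp run (5,2) capped by W -> flip
Dir E: first cell '.' (not opp) -> no flip
Dir SW: edge -> no flip
Dir S: edge -> no flip
Dir SE: edge -> no flip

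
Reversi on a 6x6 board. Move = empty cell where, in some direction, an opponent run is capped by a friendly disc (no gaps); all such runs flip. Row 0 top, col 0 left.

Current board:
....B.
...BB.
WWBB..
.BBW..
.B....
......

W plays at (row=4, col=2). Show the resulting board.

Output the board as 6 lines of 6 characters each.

Answer: ....B.
...BB.
WWBB..
.WBW..
.BW...
......

Derivation:
Place W at (4,2); scan 8 dirs for brackets.
Dir NW: opp run (3,1) capped by W -> flip
Dir N: opp run (3,2) (2,2), next='.' -> no flip
Dir NE: first cell 'W' (not opp) -> no flip
Dir W: opp run (4,1), next='.' -> no flip
Dir E: first cell '.' (not opp) -> no flip
Dir SW: first cell '.' (not opp) -> no flip
Dir S: first cell '.' (not opp) -> no flip
Dir SE: first cell '.' (not opp) -> no flip
All flips: (3,1)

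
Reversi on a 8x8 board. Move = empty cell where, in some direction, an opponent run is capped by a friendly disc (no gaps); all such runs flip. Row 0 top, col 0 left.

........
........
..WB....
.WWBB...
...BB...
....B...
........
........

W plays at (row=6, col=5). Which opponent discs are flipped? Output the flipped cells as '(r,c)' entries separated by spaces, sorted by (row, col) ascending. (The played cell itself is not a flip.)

Dir NW: opp run (5,4) (4,3) capped by W -> flip
Dir N: first cell '.' (not opp) -> no flip
Dir NE: first cell '.' (not opp) -> no flip
Dir W: first cell '.' (not opp) -> no flip
Dir E: first cell '.' (not opp) -> no flip
Dir SW: first cell '.' (not opp) -> no flip
Dir S: first cell '.' (not opp) -> no flip
Dir SE: first cell '.' (not opp) -> no flip

Answer: (4,3) (5,4)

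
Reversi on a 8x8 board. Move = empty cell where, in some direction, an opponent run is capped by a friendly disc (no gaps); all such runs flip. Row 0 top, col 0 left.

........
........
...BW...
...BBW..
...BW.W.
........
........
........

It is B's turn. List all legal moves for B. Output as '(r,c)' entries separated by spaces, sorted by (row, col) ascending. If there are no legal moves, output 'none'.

(1,3): no bracket -> illegal
(1,4): flips 1 -> legal
(1,5): flips 1 -> legal
(2,5): flips 1 -> legal
(2,6): no bracket -> illegal
(3,6): flips 1 -> legal
(3,7): no bracket -> illegal
(4,5): flips 1 -> legal
(4,7): no bracket -> illegal
(5,3): no bracket -> illegal
(5,4): flips 1 -> legal
(5,5): flips 1 -> legal
(5,6): no bracket -> illegal
(5,7): no bracket -> illegal

Answer: (1,4) (1,5) (2,5) (3,6) (4,5) (5,4) (5,5)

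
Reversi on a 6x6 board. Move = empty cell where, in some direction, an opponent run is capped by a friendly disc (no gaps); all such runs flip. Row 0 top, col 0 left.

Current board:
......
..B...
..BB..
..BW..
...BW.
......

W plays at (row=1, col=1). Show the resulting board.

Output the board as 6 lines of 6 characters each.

Place W at (1,1); scan 8 dirs for brackets.
Dir NW: first cell '.' (not opp) -> no flip
Dir N: first cell '.' (not opp) -> no flip
Dir NE: first cell '.' (not opp) -> no flip
Dir W: first cell '.' (not opp) -> no flip
Dir E: opp run (1,2), next='.' -> no flip
Dir SW: first cell '.' (not opp) -> no flip
Dir S: first cell '.' (not opp) -> no flip
Dir SE: opp run (2,2) capped by W -> flip
All flips: (2,2)

Answer: ......
.WB...
..WB..
..BW..
...BW.
......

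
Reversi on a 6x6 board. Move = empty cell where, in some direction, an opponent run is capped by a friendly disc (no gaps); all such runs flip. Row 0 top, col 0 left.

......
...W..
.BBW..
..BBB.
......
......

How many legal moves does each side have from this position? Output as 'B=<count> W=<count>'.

-- B to move --
(0,2): no bracket -> illegal
(0,3): flips 2 -> legal
(0,4): flips 1 -> legal
(1,2): flips 1 -> legal
(1,4): flips 1 -> legal
(2,4): flips 1 -> legal
B mobility = 5
-- W to move --
(1,0): no bracket -> illegal
(1,1): no bracket -> illegal
(1,2): no bracket -> illegal
(2,0): flips 2 -> legal
(2,4): no bracket -> illegal
(2,5): no bracket -> illegal
(3,0): no bracket -> illegal
(3,1): flips 1 -> legal
(3,5): no bracket -> illegal
(4,1): flips 1 -> legal
(4,2): no bracket -> illegal
(4,3): flips 1 -> legal
(4,4): no bracket -> illegal
(4,5): flips 1 -> legal
W mobility = 5

Answer: B=5 W=5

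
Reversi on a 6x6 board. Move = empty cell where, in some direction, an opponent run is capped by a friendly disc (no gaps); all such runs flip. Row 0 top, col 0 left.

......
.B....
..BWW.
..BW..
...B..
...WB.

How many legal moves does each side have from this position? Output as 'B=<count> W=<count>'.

-- B to move --
(1,2): no bracket -> illegal
(1,3): flips 2 -> legal
(1,4): flips 1 -> legal
(1,5): no bracket -> illegal
(2,5): flips 2 -> legal
(3,4): flips 1 -> legal
(3,5): no bracket -> illegal
(4,2): no bracket -> illegal
(4,4): flips 1 -> legal
(5,2): flips 1 -> legal
B mobility = 6
-- W to move --
(0,0): flips 2 -> legal
(0,1): no bracket -> illegal
(0,2): no bracket -> illegal
(1,0): no bracket -> illegal
(1,2): no bracket -> illegal
(1,3): no bracket -> illegal
(2,0): no bracket -> illegal
(2,1): flips 1 -> legal
(3,1): flips 1 -> legal
(3,4): no bracket -> illegal
(4,1): flips 1 -> legal
(4,2): no bracket -> illegal
(4,4): no bracket -> illegal
(4,5): no bracket -> illegal
(5,2): no bracket -> illegal
(5,5): flips 1 -> legal
W mobility = 5

Answer: B=6 W=5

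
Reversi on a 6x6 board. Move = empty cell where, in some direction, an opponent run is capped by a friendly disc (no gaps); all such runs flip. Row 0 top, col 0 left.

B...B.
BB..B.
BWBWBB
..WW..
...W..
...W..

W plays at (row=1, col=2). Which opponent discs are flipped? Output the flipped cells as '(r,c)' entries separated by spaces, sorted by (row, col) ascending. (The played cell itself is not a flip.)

Dir NW: first cell '.' (not opp) -> no flip
Dir N: first cell '.' (not opp) -> no flip
Dir NE: first cell '.' (not opp) -> no flip
Dir W: opp run (1,1) (1,0), next=edge -> no flip
Dir E: first cell '.' (not opp) -> no flip
Dir SW: first cell 'W' (not opp) -> no flip
Dir S: opp run (2,2) capped by W -> flip
Dir SE: first cell 'W' (not opp) -> no flip

Answer: (2,2)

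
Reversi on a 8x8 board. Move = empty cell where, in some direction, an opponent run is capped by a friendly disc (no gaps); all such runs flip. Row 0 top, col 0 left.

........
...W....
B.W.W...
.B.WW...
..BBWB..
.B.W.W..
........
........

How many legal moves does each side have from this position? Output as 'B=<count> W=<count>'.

-- B to move --
(0,2): no bracket -> illegal
(0,3): no bracket -> illegal
(0,4): flips 2 -> legal
(1,1): no bracket -> illegal
(1,2): no bracket -> illegal
(1,4): no bracket -> illegal
(1,5): flips 2 -> legal
(2,1): no bracket -> illegal
(2,3): flips 2 -> legal
(2,5): flips 1 -> legal
(3,2): no bracket -> illegal
(3,5): no bracket -> illegal
(4,6): no bracket -> illegal
(5,2): no bracket -> illegal
(5,4): no bracket -> illegal
(5,6): no bracket -> illegal
(6,2): no bracket -> illegal
(6,3): flips 1 -> legal
(6,4): flips 1 -> legal
(6,5): flips 1 -> legal
(6,6): no bracket -> illegal
B mobility = 7
-- W to move --
(1,0): no bracket -> illegal
(1,1): no bracket -> illegal
(2,1): no bracket -> illegal
(3,0): no bracket -> illegal
(3,2): no bracket -> illegal
(3,5): flips 1 -> legal
(3,6): no bracket -> illegal
(4,0): flips 1 -> legal
(4,1): flips 2 -> legal
(4,6): flips 1 -> legal
(5,0): no bracket -> illegal
(5,2): flips 1 -> legal
(5,4): no bracket -> illegal
(5,6): flips 1 -> legal
(6,0): flips 2 -> legal
(6,1): no bracket -> illegal
(6,2): no bracket -> illegal
W mobility = 7

Answer: B=7 W=7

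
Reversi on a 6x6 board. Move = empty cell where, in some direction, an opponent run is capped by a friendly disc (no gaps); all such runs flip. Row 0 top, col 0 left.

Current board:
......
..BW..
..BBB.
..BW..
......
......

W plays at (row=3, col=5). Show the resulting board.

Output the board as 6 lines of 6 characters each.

Place W at (3,5); scan 8 dirs for brackets.
Dir NW: opp run (2,4) capped by W -> flip
Dir N: first cell '.' (not opp) -> no flip
Dir NE: edge -> no flip
Dir W: first cell '.' (not opp) -> no flip
Dir E: edge -> no flip
Dir SW: first cell '.' (not opp) -> no flip
Dir S: first cell '.' (not opp) -> no flip
Dir SE: edge -> no flip
All flips: (2,4)

Answer: ......
..BW..
..BBW.
..BW.W
......
......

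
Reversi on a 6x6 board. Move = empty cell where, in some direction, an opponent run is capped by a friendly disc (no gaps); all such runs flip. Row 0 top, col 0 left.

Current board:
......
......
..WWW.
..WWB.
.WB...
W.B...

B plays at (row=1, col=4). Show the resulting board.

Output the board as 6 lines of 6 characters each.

Answer: ......
....B.
..WWB.
..WWB.
.WB...
W.B...

Derivation:
Place B at (1,4); scan 8 dirs for brackets.
Dir NW: first cell '.' (not opp) -> no flip
Dir N: first cell '.' (not opp) -> no flip
Dir NE: first cell '.' (not opp) -> no flip
Dir W: first cell '.' (not opp) -> no flip
Dir E: first cell '.' (not opp) -> no flip
Dir SW: opp run (2,3) (3,2) (4,1) (5,0), next=edge -> no flip
Dir S: opp run (2,4) capped by B -> flip
Dir SE: first cell '.' (not opp) -> no flip
All flips: (2,4)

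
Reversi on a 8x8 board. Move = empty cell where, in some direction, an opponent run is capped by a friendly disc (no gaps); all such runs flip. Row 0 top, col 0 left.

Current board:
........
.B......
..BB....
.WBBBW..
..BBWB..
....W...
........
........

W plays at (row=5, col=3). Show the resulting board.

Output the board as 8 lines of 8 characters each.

Place W at (5,3); scan 8 dirs for brackets.
Dir NW: opp run (4,2) capped by W -> flip
Dir N: opp run (4,3) (3,3) (2,3), next='.' -> no flip
Dir NE: first cell 'W' (not opp) -> no flip
Dir W: first cell '.' (not opp) -> no flip
Dir E: first cell 'W' (not opp) -> no flip
Dir SW: first cell '.' (not opp) -> no flip
Dir S: first cell '.' (not opp) -> no flip
Dir SE: first cell '.' (not opp) -> no flip
All flips: (4,2)

Answer: ........
.B......
..BB....
.WBBBW..
..WBWB..
...WW...
........
........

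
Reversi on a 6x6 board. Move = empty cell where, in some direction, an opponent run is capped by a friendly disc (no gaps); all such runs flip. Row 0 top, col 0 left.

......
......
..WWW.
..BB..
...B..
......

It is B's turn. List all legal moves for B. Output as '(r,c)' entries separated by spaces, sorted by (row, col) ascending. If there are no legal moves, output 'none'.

(1,1): flips 1 -> legal
(1,2): flips 1 -> legal
(1,3): flips 1 -> legal
(1,4): flips 1 -> legal
(1,5): flips 1 -> legal
(2,1): no bracket -> illegal
(2,5): no bracket -> illegal
(3,1): no bracket -> illegal
(3,4): no bracket -> illegal
(3,5): no bracket -> illegal

Answer: (1,1) (1,2) (1,3) (1,4) (1,5)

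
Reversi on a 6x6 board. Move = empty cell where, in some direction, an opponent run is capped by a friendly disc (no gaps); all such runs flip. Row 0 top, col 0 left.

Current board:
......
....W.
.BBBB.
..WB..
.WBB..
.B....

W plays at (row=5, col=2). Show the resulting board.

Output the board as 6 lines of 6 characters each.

Answer: ......
....W.
.BBBB.
..WB..
.WWB..
.BW...

Derivation:
Place W at (5,2); scan 8 dirs for brackets.
Dir NW: first cell 'W' (not opp) -> no flip
Dir N: opp run (4,2) capped by W -> flip
Dir NE: opp run (4,3), next='.' -> no flip
Dir W: opp run (5,1), next='.' -> no flip
Dir E: first cell '.' (not opp) -> no flip
Dir SW: edge -> no flip
Dir S: edge -> no flip
Dir SE: edge -> no flip
All flips: (4,2)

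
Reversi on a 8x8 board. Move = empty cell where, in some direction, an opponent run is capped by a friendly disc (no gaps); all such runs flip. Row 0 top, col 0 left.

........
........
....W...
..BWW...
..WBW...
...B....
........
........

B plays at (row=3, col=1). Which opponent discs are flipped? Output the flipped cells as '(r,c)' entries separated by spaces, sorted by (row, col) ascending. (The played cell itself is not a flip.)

Answer: (4,2)

Derivation:
Dir NW: first cell '.' (not opp) -> no flip
Dir N: first cell '.' (not opp) -> no flip
Dir NE: first cell '.' (not opp) -> no flip
Dir W: first cell '.' (not opp) -> no flip
Dir E: first cell 'B' (not opp) -> no flip
Dir SW: first cell '.' (not opp) -> no flip
Dir S: first cell '.' (not opp) -> no flip
Dir SE: opp run (4,2) capped by B -> flip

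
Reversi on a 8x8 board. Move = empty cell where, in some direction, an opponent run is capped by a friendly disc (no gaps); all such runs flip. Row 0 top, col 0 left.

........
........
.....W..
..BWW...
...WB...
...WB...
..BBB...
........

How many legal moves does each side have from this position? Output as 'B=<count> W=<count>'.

-- B to move --
(1,4): no bracket -> illegal
(1,5): no bracket -> illegal
(1,6): no bracket -> illegal
(2,2): flips 1 -> legal
(2,3): flips 3 -> legal
(2,4): flips 1 -> legal
(2,6): no bracket -> illegal
(3,5): flips 2 -> legal
(3,6): no bracket -> illegal
(4,2): flips 2 -> legal
(4,5): no bracket -> illegal
(5,2): flips 1 -> legal
B mobility = 6
-- W to move --
(2,1): flips 1 -> legal
(2,2): no bracket -> illegal
(2,3): no bracket -> illegal
(3,1): flips 1 -> legal
(3,5): flips 1 -> legal
(4,1): no bracket -> illegal
(4,2): no bracket -> illegal
(4,5): flips 1 -> legal
(5,1): no bracket -> illegal
(5,2): no bracket -> illegal
(5,5): flips 2 -> legal
(6,1): no bracket -> illegal
(6,5): flips 1 -> legal
(7,1): flips 1 -> legal
(7,2): no bracket -> illegal
(7,3): flips 1 -> legal
(7,4): flips 3 -> legal
(7,5): flips 1 -> legal
W mobility = 10

Answer: B=6 W=10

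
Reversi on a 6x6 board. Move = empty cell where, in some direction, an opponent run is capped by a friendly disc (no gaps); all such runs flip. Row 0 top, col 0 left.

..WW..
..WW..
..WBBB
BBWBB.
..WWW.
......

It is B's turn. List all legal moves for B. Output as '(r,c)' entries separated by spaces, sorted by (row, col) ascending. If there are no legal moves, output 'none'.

(0,1): flips 1 -> legal
(0,4): flips 2 -> legal
(1,1): flips 1 -> legal
(1,4): no bracket -> illegal
(2,1): flips 1 -> legal
(3,5): no bracket -> illegal
(4,1): flips 1 -> legal
(4,5): no bracket -> illegal
(5,1): flips 1 -> legal
(5,2): flips 1 -> legal
(5,3): flips 2 -> legal
(5,4): flips 1 -> legal
(5,5): flips 1 -> legal

Answer: (0,1) (0,4) (1,1) (2,1) (4,1) (5,1) (5,2) (5,3) (5,4) (5,5)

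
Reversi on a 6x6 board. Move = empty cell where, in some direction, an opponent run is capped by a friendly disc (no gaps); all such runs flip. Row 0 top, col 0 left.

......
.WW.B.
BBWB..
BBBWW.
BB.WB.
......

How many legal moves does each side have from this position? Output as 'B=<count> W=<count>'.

-- B to move --
(0,0): flips 3 -> legal
(0,1): flips 2 -> legal
(0,2): flips 3 -> legal
(0,3): flips 1 -> legal
(1,0): no bracket -> illegal
(1,3): flips 1 -> legal
(2,4): flips 1 -> legal
(2,5): no bracket -> illegal
(3,5): flips 2 -> legal
(4,2): flips 1 -> legal
(4,5): flips 1 -> legal
(5,2): no bracket -> illegal
(5,3): flips 2 -> legal
(5,4): flips 1 -> legal
B mobility = 11
-- W to move --
(0,3): no bracket -> illegal
(0,4): no bracket -> illegal
(0,5): no bracket -> illegal
(1,0): flips 2 -> legal
(1,3): flips 1 -> legal
(1,5): no bracket -> illegal
(2,4): flips 1 -> legal
(2,5): no bracket -> illegal
(3,5): no bracket -> illegal
(4,2): flips 1 -> legal
(4,5): flips 1 -> legal
(5,0): no bracket -> illegal
(5,1): flips 3 -> legal
(5,2): no bracket -> illegal
(5,3): no bracket -> illegal
(5,4): flips 1 -> legal
(5,5): flips 1 -> legal
W mobility = 8

Answer: B=11 W=8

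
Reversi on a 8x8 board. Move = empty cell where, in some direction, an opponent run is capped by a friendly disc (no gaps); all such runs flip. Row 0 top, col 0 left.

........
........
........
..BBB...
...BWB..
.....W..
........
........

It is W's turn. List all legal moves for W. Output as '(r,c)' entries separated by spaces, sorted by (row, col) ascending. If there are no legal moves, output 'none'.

Answer: (2,2) (2,4) (3,5) (4,2) (4,6)

Derivation:
(2,1): no bracket -> illegal
(2,2): flips 1 -> legal
(2,3): no bracket -> illegal
(2,4): flips 1 -> legal
(2,5): no bracket -> illegal
(3,1): no bracket -> illegal
(3,5): flips 1 -> legal
(3,6): no bracket -> illegal
(4,1): no bracket -> illegal
(4,2): flips 1 -> legal
(4,6): flips 1 -> legal
(5,2): no bracket -> illegal
(5,3): no bracket -> illegal
(5,4): no bracket -> illegal
(5,6): no bracket -> illegal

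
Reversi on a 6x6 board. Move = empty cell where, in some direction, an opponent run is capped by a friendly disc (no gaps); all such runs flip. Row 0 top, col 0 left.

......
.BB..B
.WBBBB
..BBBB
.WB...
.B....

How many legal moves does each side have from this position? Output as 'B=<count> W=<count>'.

Answer: B=6 W=4

Derivation:
-- B to move --
(1,0): flips 1 -> legal
(2,0): flips 1 -> legal
(3,0): flips 1 -> legal
(3,1): flips 2 -> legal
(4,0): flips 1 -> legal
(5,0): flips 1 -> legal
(5,2): no bracket -> illegal
B mobility = 6
-- W to move --
(0,0): no bracket -> illegal
(0,1): flips 1 -> legal
(0,2): no bracket -> illegal
(0,3): flips 1 -> legal
(0,4): no bracket -> illegal
(0,5): no bracket -> illegal
(1,0): no bracket -> illegal
(1,3): no bracket -> illegal
(1,4): flips 2 -> legal
(2,0): no bracket -> illegal
(3,1): no bracket -> illegal
(4,0): no bracket -> illegal
(4,3): flips 2 -> legal
(4,4): no bracket -> illegal
(4,5): no bracket -> illegal
(5,0): no bracket -> illegal
(5,2): no bracket -> illegal
(5,3): no bracket -> illegal
W mobility = 4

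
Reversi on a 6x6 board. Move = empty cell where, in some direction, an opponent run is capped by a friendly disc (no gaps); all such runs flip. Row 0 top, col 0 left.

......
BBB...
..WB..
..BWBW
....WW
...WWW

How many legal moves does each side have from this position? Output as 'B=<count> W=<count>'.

-- B to move --
(1,3): no bracket -> illegal
(2,1): flips 1 -> legal
(2,4): no bracket -> illegal
(2,5): no bracket -> illegal
(3,1): no bracket -> illegal
(4,2): no bracket -> illegal
(4,3): flips 1 -> legal
(5,2): no bracket -> illegal
B mobility = 2
-- W to move --
(0,0): flips 1 -> legal
(0,1): flips 3 -> legal
(0,2): flips 1 -> legal
(0,3): no bracket -> illegal
(1,3): flips 1 -> legal
(1,4): no bracket -> illegal
(2,0): no bracket -> illegal
(2,1): no bracket -> illegal
(2,4): flips 2 -> legal
(2,5): no bracket -> illegal
(3,1): flips 1 -> legal
(4,1): no bracket -> illegal
(4,2): flips 1 -> legal
(4,3): no bracket -> illegal
W mobility = 7

Answer: B=2 W=7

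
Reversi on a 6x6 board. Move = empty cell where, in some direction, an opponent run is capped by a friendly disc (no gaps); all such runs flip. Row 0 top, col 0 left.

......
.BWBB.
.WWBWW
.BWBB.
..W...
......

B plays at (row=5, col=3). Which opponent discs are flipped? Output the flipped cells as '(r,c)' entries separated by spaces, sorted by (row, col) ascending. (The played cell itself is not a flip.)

Dir NW: opp run (4,2) capped by B -> flip
Dir N: first cell '.' (not opp) -> no flip
Dir NE: first cell '.' (not opp) -> no flip
Dir W: first cell '.' (not opp) -> no flip
Dir E: first cell '.' (not opp) -> no flip
Dir SW: edge -> no flip
Dir S: edge -> no flip
Dir SE: edge -> no flip

Answer: (4,2)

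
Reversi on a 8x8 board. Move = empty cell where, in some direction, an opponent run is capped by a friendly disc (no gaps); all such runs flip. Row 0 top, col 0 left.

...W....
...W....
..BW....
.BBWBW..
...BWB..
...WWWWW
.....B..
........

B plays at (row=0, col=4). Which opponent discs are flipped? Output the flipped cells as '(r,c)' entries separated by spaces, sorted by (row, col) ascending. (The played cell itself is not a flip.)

Dir NW: edge -> no flip
Dir N: edge -> no flip
Dir NE: edge -> no flip
Dir W: opp run (0,3), next='.' -> no flip
Dir E: first cell '.' (not opp) -> no flip
Dir SW: opp run (1,3) capped by B -> flip
Dir S: first cell '.' (not opp) -> no flip
Dir SE: first cell '.' (not opp) -> no flip

Answer: (1,3)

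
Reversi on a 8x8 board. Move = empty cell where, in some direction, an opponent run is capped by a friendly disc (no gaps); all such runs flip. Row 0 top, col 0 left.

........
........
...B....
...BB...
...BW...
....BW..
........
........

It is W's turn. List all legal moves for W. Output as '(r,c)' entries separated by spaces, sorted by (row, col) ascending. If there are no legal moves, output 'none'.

Answer: (2,2) (2,4) (4,2) (5,3) (6,4)

Derivation:
(1,2): no bracket -> illegal
(1,3): no bracket -> illegal
(1,4): no bracket -> illegal
(2,2): flips 1 -> legal
(2,4): flips 1 -> legal
(2,5): no bracket -> illegal
(3,2): no bracket -> illegal
(3,5): no bracket -> illegal
(4,2): flips 1 -> legal
(4,5): no bracket -> illegal
(5,2): no bracket -> illegal
(5,3): flips 1 -> legal
(6,3): no bracket -> illegal
(6,4): flips 1 -> legal
(6,5): no bracket -> illegal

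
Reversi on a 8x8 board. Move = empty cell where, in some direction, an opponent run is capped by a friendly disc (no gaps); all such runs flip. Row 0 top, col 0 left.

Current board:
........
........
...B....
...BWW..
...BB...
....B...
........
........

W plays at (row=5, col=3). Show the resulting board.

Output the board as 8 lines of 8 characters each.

Place W at (5,3); scan 8 dirs for brackets.
Dir NW: first cell '.' (not opp) -> no flip
Dir N: opp run (4,3) (3,3) (2,3), next='.' -> no flip
Dir NE: opp run (4,4) capped by W -> flip
Dir W: first cell '.' (not opp) -> no flip
Dir E: opp run (5,4), next='.' -> no flip
Dir SW: first cell '.' (not opp) -> no flip
Dir S: first cell '.' (not opp) -> no flip
Dir SE: first cell '.' (not opp) -> no flip
All flips: (4,4)

Answer: ........
........
...B....
...BWW..
...BW...
...WB...
........
........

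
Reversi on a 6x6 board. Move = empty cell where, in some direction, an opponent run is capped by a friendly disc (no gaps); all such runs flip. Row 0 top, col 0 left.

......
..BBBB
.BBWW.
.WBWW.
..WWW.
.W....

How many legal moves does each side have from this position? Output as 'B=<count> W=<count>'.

-- B to move --
(2,0): no bracket -> illegal
(2,5): flips 2 -> legal
(3,0): flips 1 -> legal
(3,5): flips 3 -> legal
(4,0): flips 1 -> legal
(4,1): flips 1 -> legal
(4,5): flips 2 -> legal
(5,0): no bracket -> illegal
(5,2): flips 1 -> legal
(5,3): flips 3 -> legal
(5,4): flips 4 -> legal
(5,5): flips 2 -> legal
B mobility = 10
-- W to move --
(0,1): flips 1 -> legal
(0,2): flips 4 -> legal
(0,3): flips 1 -> legal
(0,4): flips 3 -> legal
(0,5): flips 1 -> legal
(1,0): flips 2 -> legal
(1,1): flips 2 -> legal
(2,0): flips 2 -> legal
(2,5): no bracket -> illegal
(3,0): no bracket -> illegal
(4,1): flips 1 -> legal
W mobility = 9

Answer: B=10 W=9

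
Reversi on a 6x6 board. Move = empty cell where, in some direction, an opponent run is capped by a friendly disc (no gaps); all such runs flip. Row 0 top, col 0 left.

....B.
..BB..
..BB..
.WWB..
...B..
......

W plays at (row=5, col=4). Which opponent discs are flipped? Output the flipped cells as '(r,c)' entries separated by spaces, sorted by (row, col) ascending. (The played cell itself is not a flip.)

Dir NW: opp run (4,3) capped by W -> flip
Dir N: first cell '.' (not opp) -> no flip
Dir NE: first cell '.' (not opp) -> no flip
Dir W: first cell '.' (not opp) -> no flip
Dir E: first cell '.' (not opp) -> no flip
Dir SW: edge -> no flip
Dir S: edge -> no flip
Dir SE: edge -> no flip

Answer: (4,3)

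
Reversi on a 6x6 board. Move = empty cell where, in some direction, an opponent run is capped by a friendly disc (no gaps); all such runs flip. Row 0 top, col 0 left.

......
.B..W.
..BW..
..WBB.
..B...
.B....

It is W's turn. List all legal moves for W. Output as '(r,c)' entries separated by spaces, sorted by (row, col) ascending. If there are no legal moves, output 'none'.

Answer: (1,2) (2,1) (3,5) (4,3) (4,5) (5,2)

Derivation:
(0,0): no bracket -> illegal
(0,1): no bracket -> illegal
(0,2): no bracket -> illegal
(1,0): no bracket -> illegal
(1,2): flips 1 -> legal
(1,3): no bracket -> illegal
(2,0): no bracket -> illegal
(2,1): flips 1 -> legal
(2,4): no bracket -> illegal
(2,5): no bracket -> illegal
(3,1): no bracket -> illegal
(3,5): flips 2 -> legal
(4,0): no bracket -> illegal
(4,1): no bracket -> illegal
(4,3): flips 1 -> legal
(4,4): no bracket -> illegal
(4,5): flips 1 -> legal
(5,0): no bracket -> illegal
(5,2): flips 1 -> legal
(5,3): no bracket -> illegal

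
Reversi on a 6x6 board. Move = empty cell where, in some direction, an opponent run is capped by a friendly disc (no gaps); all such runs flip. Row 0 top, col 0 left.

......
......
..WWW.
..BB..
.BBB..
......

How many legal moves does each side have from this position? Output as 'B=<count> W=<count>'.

-- B to move --
(1,1): flips 1 -> legal
(1,2): flips 1 -> legal
(1,3): flips 1 -> legal
(1,4): flips 1 -> legal
(1,5): flips 1 -> legal
(2,1): no bracket -> illegal
(2,5): no bracket -> illegal
(3,1): no bracket -> illegal
(3,4): no bracket -> illegal
(3,5): no bracket -> illegal
B mobility = 5
-- W to move --
(2,1): no bracket -> illegal
(3,0): no bracket -> illegal
(3,1): no bracket -> illegal
(3,4): no bracket -> illegal
(4,0): no bracket -> illegal
(4,4): flips 1 -> legal
(5,0): flips 2 -> legal
(5,1): flips 2 -> legal
(5,2): flips 2 -> legal
(5,3): flips 2 -> legal
(5,4): no bracket -> illegal
W mobility = 5

Answer: B=5 W=5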